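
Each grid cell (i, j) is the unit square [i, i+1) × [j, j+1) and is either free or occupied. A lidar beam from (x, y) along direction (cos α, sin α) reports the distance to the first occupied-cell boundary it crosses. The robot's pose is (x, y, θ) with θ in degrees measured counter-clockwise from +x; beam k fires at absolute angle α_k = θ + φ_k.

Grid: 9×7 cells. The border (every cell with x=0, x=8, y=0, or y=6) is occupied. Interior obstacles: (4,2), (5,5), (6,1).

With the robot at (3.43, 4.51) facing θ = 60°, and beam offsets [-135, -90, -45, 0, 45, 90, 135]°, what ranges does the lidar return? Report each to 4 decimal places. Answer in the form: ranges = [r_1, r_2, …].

beam 1: φ=-135°, α=285°
  dir = (cos 285°, sin 285°) = (0.2588, -0.9659); from cell (3,4)
  next x-line at t=2.2023, next y-line at t=0.5280; Δt_x=3.8637, Δt_y=1.0353
    y: enter (3,3) at t=0.5280
    y: enter (3,2) at t=1.5633
    x: enter (4,2) at t=2.2023 ← occupied
  → r_1 = 2.2023
beam 2: φ=-90°, α=330°
  dir = (cos 330°, sin 330°) = (0.8660, -0.5000); from cell (3,4)
  next x-line at t=0.6582, next y-line at t=1.0200; Δt_x=1.1547, Δt_y=2.0000
    x: enter (4,4) at t=0.6582
    y: enter (4,3) at t=1.0200
    x: enter (5,3) at t=1.8129
    x: enter (6,3) at t=2.9676
    y: enter (6,2) at t=3.0200
    x: enter (7,2) at t=4.1223
    y: enter (7,1) at t=5.0200
    x: enter (8,1) at t=5.2770 ← occupied
  → r_2 = 5.2770
beam 3: φ=-45°, α=15°
  dir = (cos 15°, sin 15°) = (0.9659, 0.2588); from cell (3,4)
  next x-line at t=0.5901, next y-line at t=1.8932; Δt_x=1.0353, Δt_y=3.8637
    x: enter (4,4) at t=0.5901
    x: enter (5,4) at t=1.6254
    y: enter (5,5) at t=1.8932 ← occupied
  → r_3 = 1.8932
beam 4: φ=0°, α=60°
  dir = (cos 60°, sin 60°) = (0.5000, 0.8660); from cell (3,4)
  next x-line at t=1.1400, next y-line at t=0.5658; Δt_x=2.0000, Δt_y=1.1547
    y: enter (3,5) at t=0.5658
    x: enter (4,5) at t=1.1400
    y: enter (4,6) at t=1.7205 ← occupied
  → r_4 = 1.7205
beam 5: φ=45°, α=105°
  dir = (cos 105°, sin 105°) = (-0.2588, 0.9659); from cell (3,4)
  next x-line at t=1.6614, next y-line at t=0.5073; Δt_x=3.8637, Δt_y=1.0353
    y: enter (3,5) at t=0.5073
    y: enter (3,6) at t=1.5426 ← occupied
  → r_5 = 1.5426
beam 6: φ=90°, α=150°
  dir = (cos 150°, sin 150°) = (-0.8660, 0.5000); from cell (3,4)
  next x-line at t=0.4965, next y-line at t=0.9800; Δt_x=1.1547, Δt_y=2.0000
    x: enter (2,4) at t=0.4965
    y: enter (2,5) at t=0.9800
    x: enter (1,5) at t=1.6512
    x: enter (0,5) at t=2.8059 ← occupied
  → r_6 = 2.8059
beam 7: φ=135°, α=195°
  dir = (cos 195°, sin 195°) = (-0.9659, -0.2588); from cell (3,4)
  next x-line at t=0.4452, next y-line at t=1.9705; Δt_x=1.0353, Δt_y=3.8637
    x: enter (2,4) at t=0.4452
    x: enter (1,4) at t=1.4804
    y: enter (1,3) at t=1.9705
    x: enter (0,3) at t=2.5157 ← occupied
  → r_7 = 2.5157

ranges = [2.2023, 5.2770, 1.8932, 1.7205, 1.5426, 2.8059, 2.5157]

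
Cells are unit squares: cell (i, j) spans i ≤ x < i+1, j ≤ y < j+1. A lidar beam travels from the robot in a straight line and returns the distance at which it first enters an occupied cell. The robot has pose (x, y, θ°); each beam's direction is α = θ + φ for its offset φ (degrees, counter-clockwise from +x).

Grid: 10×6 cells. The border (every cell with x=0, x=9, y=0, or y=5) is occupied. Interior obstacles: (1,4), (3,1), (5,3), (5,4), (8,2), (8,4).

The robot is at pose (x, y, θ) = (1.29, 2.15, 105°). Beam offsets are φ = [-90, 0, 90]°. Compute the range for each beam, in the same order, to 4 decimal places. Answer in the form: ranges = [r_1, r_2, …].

ranges = [3.8409, 1.1205, 0.3002]

beam 1: φ=-90°, α=15°
  dir = (cos 15°, sin 15°) = (0.9659, 0.2588); from cell (1,2)
  next x-line at t=0.7350, next y-line at t=3.2841; Δt_x=1.0353, Δt_y=3.8637
    x: enter (2,2) at t=0.7350
    x: enter (3,2) at t=1.7703
    x: enter (4,2) at t=2.8056
    y: enter (4,3) at t=3.2841
    x: enter (5,3) at t=3.8409 ← occupied
  → r_1 = 3.8409
beam 2: φ=0°, α=105°
  dir = (cos 105°, sin 105°) = (-0.2588, 0.9659); from cell (1,2)
  next x-line at t=1.1205, next y-line at t=0.8800; Δt_x=3.8637, Δt_y=1.0353
    y: enter (1,3) at t=0.8800
    x: enter (0,3) at t=1.1205 ← occupied
  → r_2 = 1.1205
beam 3: φ=90°, α=195°
  dir = (cos 195°, sin 195°) = (-0.9659, -0.2588); from cell (1,2)
  next x-line at t=0.3002, next y-line at t=0.5796; Δt_x=1.0353, Δt_y=3.8637
    x: enter (0,2) at t=0.3002 ← occupied
  → r_3 = 0.3002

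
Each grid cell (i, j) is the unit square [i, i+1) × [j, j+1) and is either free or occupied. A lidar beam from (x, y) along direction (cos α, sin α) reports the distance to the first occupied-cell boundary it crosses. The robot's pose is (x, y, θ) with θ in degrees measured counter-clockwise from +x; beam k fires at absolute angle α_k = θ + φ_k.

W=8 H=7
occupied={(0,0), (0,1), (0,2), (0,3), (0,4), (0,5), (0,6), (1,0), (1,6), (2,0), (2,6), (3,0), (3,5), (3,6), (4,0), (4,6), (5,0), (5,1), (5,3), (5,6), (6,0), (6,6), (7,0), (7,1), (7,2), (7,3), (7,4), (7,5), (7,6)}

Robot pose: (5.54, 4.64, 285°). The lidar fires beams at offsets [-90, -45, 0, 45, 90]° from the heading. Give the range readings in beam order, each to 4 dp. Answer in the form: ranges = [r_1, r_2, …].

ranges = [4.7002, 0.7390, 0.6626, 1.6859, 1.5115]

beam 1: φ=-90°, α=195°
  dir = (cos 195°, sin 195°) = (-0.9659, -0.2588); from cell (5,4)
  next x-line at t=0.5590, next y-line at t=2.4728; Δt_x=1.0353, Δt_y=3.8637
    x: enter (4,4) at t=0.5590
    x: enter (3,4) at t=1.5943
    y: enter (3,3) at t=2.4728
    x: enter (2,3) at t=2.6296
    x: enter (1,3) at t=3.6649
    x: enter (0,3) at t=4.7002 ← occupied
  → r_1 = 4.7002
beam 2: φ=-45°, α=240°
  dir = (cos 240°, sin 240°) = (-0.5000, -0.8660); from cell (5,4)
  next x-line at t=1.0800, next y-line at t=0.7390; Δt_x=2.0000, Δt_y=1.1547
    y: enter (5,3) at t=0.7390 ← occupied
  → r_2 = 0.7390
beam 3: φ=0°, α=285°
  dir = (cos 285°, sin 285°) = (0.2588, -0.9659); from cell (5,4)
  next x-line at t=1.7773, next y-line at t=0.6626; Δt_x=3.8637, Δt_y=1.0353
    y: enter (5,3) at t=0.6626 ← occupied
  → r_3 = 0.6626
beam 4: φ=45°, α=330°
  dir = (cos 330°, sin 330°) = (0.8660, -0.5000); from cell (5,4)
  next x-line at t=0.5312, next y-line at t=1.2800; Δt_x=1.1547, Δt_y=2.0000
    x: enter (6,4) at t=0.5312
    y: enter (6,3) at t=1.2800
    x: enter (7,3) at t=1.6859 ← occupied
  → r_4 = 1.6859
beam 5: φ=90°, α=15°
  dir = (cos 15°, sin 15°) = (0.9659, 0.2588); from cell (5,4)
  next x-line at t=0.4762, next y-line at t=1.3909; Δt_x=1.0353, Δt_y=3.8637
    x: enter (6,4) at t=0.4762
    y: enter (6,5) at t=1.3909
    x: enter (7,5) at t=1.5115 ← occupied
  → r_5 = 1.5115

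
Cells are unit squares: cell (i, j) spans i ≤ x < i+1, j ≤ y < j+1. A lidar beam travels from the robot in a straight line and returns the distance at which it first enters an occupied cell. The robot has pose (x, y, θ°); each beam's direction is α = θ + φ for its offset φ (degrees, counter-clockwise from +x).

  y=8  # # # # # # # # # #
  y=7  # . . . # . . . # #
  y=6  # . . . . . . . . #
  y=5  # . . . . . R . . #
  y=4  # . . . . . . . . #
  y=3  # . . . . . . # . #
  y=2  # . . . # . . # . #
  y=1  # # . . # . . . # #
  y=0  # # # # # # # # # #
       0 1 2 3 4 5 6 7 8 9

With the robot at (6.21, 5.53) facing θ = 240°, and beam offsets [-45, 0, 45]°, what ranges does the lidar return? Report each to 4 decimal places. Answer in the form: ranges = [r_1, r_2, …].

beam 1: φ=-45°, α=195°
  d=(-0.9659,-0.2588)  start (6,5)  tX=0.2174 tY=2.0478  stride 1/|dx|=1.0353 1/|dy|=3.8637
    cross x-line → (5,5), t=0.2174
    cross x-line → (4,5), t=1.2527
    cross y-line → (4,4), t=2.0478
    cross x-line → (3,4), t=2.2880
    cross x-line → (2,4), t=3.3232
    cross x-line → (1,4), t=4.3585
    cross x-line → (0,4), t=5.3938 (wall)
  → r_1 = 5.3938
beam 2: φ=0°, α=240°
  d=(-0.5000,-0.8660)  start (6,5)  tX=0.4200 tY=0.6120  stride 1/|dx|=2.0000 1/|dy|=1.1547
    cross x-line → (5,5), t=0.4200
    cross y-line → (5,4), t=0.6120
    cross y-line → (5,3), t=1.7667
    cross x-line → (4,3), t=2.4200
    cross y-line → (4,2), t=2.9214 (wall)
  → r_2 = 2.9214
beam 3: φ=45°, α=285°
  d=(0.2588,-0.9659)  start (6,5)  tX=3.0523 tY=0.5487  stride 1/|dx|=3.8637 1/|dy|=1.0353
    cross y-line → (6,4), t=0.5487
    cross y-line → (6,3), t=1.5840
    cross y-line → (6,2), t=2.6192
    cross x-line → (7,2), t=3.0523 (wall)
  → r_3 = 3.0523

ranges = [5.3938, 2.9214, 3.0523]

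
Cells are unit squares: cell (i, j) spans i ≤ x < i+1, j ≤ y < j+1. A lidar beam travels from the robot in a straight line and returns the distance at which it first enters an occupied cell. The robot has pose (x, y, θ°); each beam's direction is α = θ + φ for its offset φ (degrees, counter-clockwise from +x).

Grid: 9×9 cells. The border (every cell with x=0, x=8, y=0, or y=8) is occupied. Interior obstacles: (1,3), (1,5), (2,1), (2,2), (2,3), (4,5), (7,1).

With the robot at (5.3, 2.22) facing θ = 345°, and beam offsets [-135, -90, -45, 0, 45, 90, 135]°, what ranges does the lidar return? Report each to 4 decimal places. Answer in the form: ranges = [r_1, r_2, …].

beam 1: φ=-135°, α=210°
  cosα=-0.8660 sinα=-0.5000 | (5,2) | tMaxX 0.3464 tMaxY 0.4400 | tΔX 1.1547 tΔY 2.0000
    t=0.3464 [x] (4,2)
    t=0.4400 [y] (4,1)
    t=1.5011 [x] (3,1)
    t=2.4400 [y] (3,0) — stop
  → r_1 = 2.4400
beam 2: φ=-90°, α=255°
  cosα=-0.2588 sinα=-0.9659 | (5,2) | tMaxX 1.1591 tMaxY 0.2278 | tΔX 3.8637 tΔY 1.0353
    t=0.2278 [y] (5,1)
    t=1.1591 [x] (4,1)
    t=1.2630 [y] (4,0) — stop
  → r_2 = 1.2630
beam 3: φ=-45°, α=300°
  cosα=0.5000 sinα=-0.8660 | (5,2) | tMaxX 1.4000 tMaxY 0.2540 | tΔX 2.0000 tΔY 1.1547
    t=0.2540 [y] (5,1)
    t=1.4000 [x] (6,1)
    t=1.4087 [y] (6,0) — stop
  → r_3 = 1.4087
beam 4: φ=0°, α=345°
  cosα=0.9659 sinα=-0.2588 | (5,2) | tMaxX 0.7247 tMaxY 0.8500 | tΔX 1.0353 tΔY 3.8637
    t=0.7247 [x] (6,2)
    t=0.8500 [y] (6,1)
    t=1.7600 [x] (7,1) — stop
  → r_4 = 1.7600
beam 5: φ=45°, α=30°
  cosα=0.8660 sinα=0.5000 | (5,2) | tMaxX 0.8083 tMaxY 1.5600 | tΔX 1.1547 tΔY 2.0000
    t=0.8083 [x] (6,2)
    t=1.5600 [y] (6,3)
    t=1.9630 [x] (7,3)
    t=3.1177 [x] (8,3) — stop
  → r_5 = 3.1177
beam 6: φ=90°, α=75°
  cosα=0.2588 sinα=0.9659 | (5,2) | tMaxX 2.7046 tMaxY 0.8075 | tΔX 3.8637 tΔY 1.0353
    t=0.8075 [y] (5,3)
    t=1.8428 [y] (5,4)
    t=2.7046 [x] (6,4)
    t=2.8781 [y] (6,5)
    t=3.9133 [y] (6,6)
    t=4.9486 [y] (6,7)
    t=5.9839 [y] (6,8) — stop
  → r_6 = 5.9839
beam 7: φ=135°, α=120°
  cosα=-0.5000 sinα=0.8660 | (5,2) | tMaxX 0.6000 tMaxY 0.9007 | tΔX 2.0000 tΔY 1.1547
    t=0.6000 [x] (4,2)
    t=0.9007 [y] (4,3)
    t=2.0554 [y] (4,4)
    t=2.6000 [x] (3,4)
    t=3.2101 [y] (3,5)
    t=4.3648 [y] (3,6)
    t=4.6000 [x] (2,6)
    t=5.5195 [y] (2,7)
    t=6.6000 [x] (1,7)
    t=6.6742 [y] (1,8) — stop
  → r_7 = 6.6742

ranges = [2.4400, 1.2630, 1.4087, 1.7600, 3.1177, 5.9839, 6.6742]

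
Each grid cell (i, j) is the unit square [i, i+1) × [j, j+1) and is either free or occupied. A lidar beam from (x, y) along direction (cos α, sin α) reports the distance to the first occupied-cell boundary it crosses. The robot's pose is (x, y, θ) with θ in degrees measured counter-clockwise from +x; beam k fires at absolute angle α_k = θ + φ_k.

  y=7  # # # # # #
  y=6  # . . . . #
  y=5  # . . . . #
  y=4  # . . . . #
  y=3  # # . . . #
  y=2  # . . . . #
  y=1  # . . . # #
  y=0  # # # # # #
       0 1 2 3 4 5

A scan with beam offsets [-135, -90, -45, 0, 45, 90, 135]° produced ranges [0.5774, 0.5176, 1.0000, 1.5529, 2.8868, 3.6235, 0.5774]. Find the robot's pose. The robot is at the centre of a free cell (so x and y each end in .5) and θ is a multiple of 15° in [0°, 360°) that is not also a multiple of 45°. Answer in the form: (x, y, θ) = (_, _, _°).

Candidates: 22 free-cell centres × 16 headings = 352 poses. Raycast each; keep the one whose scan matches to 4 dp.
  (3.5, 1.5, 285°): beam 1 = 2.8868 ≠ 0.5774 ✗
  (2.5, 4.5, 60°): beam 1 = 3.6235 ≠ 0.5774 ✗
  (2.5, 6.5, 75°): beam 1 = 5.0000 ≠ 0.5774 ✗
  …
  (1.5, 2.5, 285°): r_1=0.5774, r_2=0.5176, r_3=1.0000, r_4=1.5529, r_5=2.8868, r_6=3.6235, r_7=0.5774 — all match ✓
Only this pose fits every beam.

(x, y, θ) = (1.5, 2.5, 285°)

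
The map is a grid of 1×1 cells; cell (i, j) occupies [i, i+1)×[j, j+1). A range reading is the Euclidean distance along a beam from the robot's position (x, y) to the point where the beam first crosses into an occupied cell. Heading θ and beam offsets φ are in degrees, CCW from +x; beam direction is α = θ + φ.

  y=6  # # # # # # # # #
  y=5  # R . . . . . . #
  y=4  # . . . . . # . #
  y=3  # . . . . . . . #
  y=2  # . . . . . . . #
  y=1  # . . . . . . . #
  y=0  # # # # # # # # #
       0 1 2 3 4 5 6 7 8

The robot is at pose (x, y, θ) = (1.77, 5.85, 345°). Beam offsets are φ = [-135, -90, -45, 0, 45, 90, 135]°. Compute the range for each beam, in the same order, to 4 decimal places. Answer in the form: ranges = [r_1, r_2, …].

beam 1: φ=-135°, α=210°
  d=(-0.8660,-0.5000)  start (1,5)  tX=0.8891 tY=1.7000  stride 1/|dx|=1.1547 1/|dy|=2.0000
    cross x-line → (0,5), t=0.8891 (wall)
  → r_1 = 0.8891
beam 2: φ=-90°, α=255°
  d=(-0.2588,-0.9659)  start (1,5)  tX=2.9751 tY=0.8800  stride 1/|dx|=3.8637 1/|dy|=1.0353
    cross y-line → (1,4), t=0.8800
    cross y-line → (1,3), t=1.9153
    cross y-line → (1,2), t=2.9505
    cross x-line → (0,2), t=2.9751 (wall)
  → r_2 = 2.9751
beam 3: φ=-45°, α=300°
  d=(0.5000,-0.8660)  start (1,5)  tX=0.4600 tY=0.9815  stride 1/|dx|=2.0000 1/|dy|=1.1547
    cross x-line → (2,5), t=0.4600
    cross y-line → (2,4), t=0.9815
    cross y-line → (2,3), t=2.1362
    cross x-line → (3,3), t=2.4600
    cross y-line → (3,2), t=3.2909
    cross y-line → (3,1), t=4.4456
    cross x-line → (4,1), t=4.4600
    cross y-line → (4,0), t=5.6003 (wall)
  → r_3 = 5.6003
beam 4: φ=0°, α=345°
  d=(0.9659,-0.2588)  start (1,5)  tX=0.2381 tY=3.2841  stride 1/|dx|=1.0353 1/|dy|=3.8637
    cross x-line → (2,5), t=0.2381
    cross x-line → (3,5), t=1.2734
    cross x-line → (4,5), t=2.3087
    cross y-line → (4,4), t=3.2841
    cross x-line → (5,4), t=3.3439
    cross x-line → (6,4), t=4.3792 (wall)
  → r_4 = 4.3792
beam 5: φ=45°, α=30°
  d=(0.8660,0.5000)  start (1,5)  tX=0.2656 tY=0.3000  stride 1/|dx|=1.1547 1/|dy|=2.0000
    cross x-line → (2,5), t=0.2656
    cross y-line → (2,6), t=0.3000 (wall)
  → r_5 = 0.3000
beam 6: φ=90°, α=75°
  d=(0.2588,0.9659)  start (1,5)  tX=0.8887 tY=0.1553  stride 1/|dx|=3.8637 1/|dy|=1.0353
    cross y-line → (1,6), t=0.1553 (wall)
  → r_6 = 0.1553
beam 7: φ=135°, α=120°
  d=(-0.5000,0.8660)  start (1,5)  tX=1.5400 tY=0.1732  stride 1/|dx|=2.0000 1/|dy|=1.1547
    cross y-line → (1,6), t=0.1732 (wall)
  → r_7 = 0.1732

ranges = [0.8891, 2.9751, 5.6003, 4.3792, 0.3000, 0.1553, 0.1732]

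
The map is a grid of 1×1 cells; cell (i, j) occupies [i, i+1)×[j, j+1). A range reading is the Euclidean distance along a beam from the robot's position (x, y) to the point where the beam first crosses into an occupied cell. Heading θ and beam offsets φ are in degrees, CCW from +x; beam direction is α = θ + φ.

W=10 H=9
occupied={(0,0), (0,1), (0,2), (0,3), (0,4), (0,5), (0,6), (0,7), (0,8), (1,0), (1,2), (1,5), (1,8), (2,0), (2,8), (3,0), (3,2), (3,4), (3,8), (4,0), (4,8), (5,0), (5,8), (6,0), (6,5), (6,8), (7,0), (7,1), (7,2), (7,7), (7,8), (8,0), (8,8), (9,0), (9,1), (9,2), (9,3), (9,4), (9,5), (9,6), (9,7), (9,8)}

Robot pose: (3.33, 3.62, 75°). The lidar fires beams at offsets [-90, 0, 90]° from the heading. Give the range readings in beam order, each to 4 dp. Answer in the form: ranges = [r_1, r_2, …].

beam 1: φ=-90°, α=345°
  direction (0.9659, -0.2588); cell (3,3); t to first gridline: x 0.6936, y 2.3955 (then +1.0353 / +3.8637)
    (4,3) via x @ 0.6936
    (5,3) via x @ 1.7289
    (5,2) via y @ 2.3955
    (6,2) via x @ 2.7642
    (7,2) via x @ 3.7995  # hit
  → r_1 = 3.7995
beam 2: φ=0°, α=75°
  direction (0.2588, 0.9659); cell (3,3); t to first gridline: x 2.5887, y 0.3934 (then +3.8637 / +1.0353)
    (3,4) via y @ 0.3934  # hit
  → r_2 = 0.3934
beam 3: φ=90°, α=165°
  direction (-0.9659, 0.2588); cell (3,3); t to first gridline: x 0.3416, y 1.4682 (then +1.0353 / +3.8637)
    (2,3) via x @ 0.3416
    (1,3) via x @ 1.3769
    (1,4) via y @ 1.4682
    (0,4) via x @ 2.4122  # hit
  → r_3 = 2.4122

ranges = [3.7995, 0.3934, 2.4122]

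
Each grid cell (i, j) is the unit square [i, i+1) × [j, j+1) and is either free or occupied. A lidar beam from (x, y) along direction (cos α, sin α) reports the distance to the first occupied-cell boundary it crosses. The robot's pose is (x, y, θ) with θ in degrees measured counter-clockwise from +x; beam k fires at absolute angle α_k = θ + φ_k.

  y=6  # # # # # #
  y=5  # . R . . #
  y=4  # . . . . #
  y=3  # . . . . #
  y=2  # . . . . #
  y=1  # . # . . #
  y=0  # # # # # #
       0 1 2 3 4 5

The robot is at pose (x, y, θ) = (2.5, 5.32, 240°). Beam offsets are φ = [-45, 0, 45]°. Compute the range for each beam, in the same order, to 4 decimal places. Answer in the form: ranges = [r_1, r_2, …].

beam 1: φ=-45°, α=195°
  cosα=-0.9659 sinα=-0.2588 | (2,5) | tMaxX 0.5176 tMaxY 1.2364 | tΔX 1.0353 tΔY 3.8637
    t=0.5176 [x] (1,5)
    t=1.2364 [y] (1,4)
    t=1.5529 [x] (0,4) — stop
  → r_1 = 1.5529
beam 2: φ=0°, α=240°
  cosα=-0.5000 sinα=-0.8660 | (2,5) | tMaxX 1.0000 tMaxY 0.3695 | tΔX 2.0000 tΔY 1.1547
    t=0.3695 [y] (2,4)
    t=1.0000 [x] (1,4)
    t=1.5242 [y] (1,3)
    t=2.6789 [y] (1,2)
    t=3.0000 [x] (0,2) — stop
  → r_2 = 3.0000
beam 3: φ=45°, α=285°
  cosα=0.2588 sinα=-0.9659 | (2,5) | tMaxX 1.9319 tMaxY 0.3313 | tΔX 3.8637 tΔY 1.0353
    t=0.3313 [y] (2,4)
    t=1.3666 [y] (2,3)
    t=1.9319 [x] (3,3)
    t=2.4018 [y] (3,2)
    t=3.4371 [y] (3,1)
    t=4.4724 [y] (3,0) — stop
  → r_3 = 4.4724

ranges = [1.5529, 3.0000, 4.4724]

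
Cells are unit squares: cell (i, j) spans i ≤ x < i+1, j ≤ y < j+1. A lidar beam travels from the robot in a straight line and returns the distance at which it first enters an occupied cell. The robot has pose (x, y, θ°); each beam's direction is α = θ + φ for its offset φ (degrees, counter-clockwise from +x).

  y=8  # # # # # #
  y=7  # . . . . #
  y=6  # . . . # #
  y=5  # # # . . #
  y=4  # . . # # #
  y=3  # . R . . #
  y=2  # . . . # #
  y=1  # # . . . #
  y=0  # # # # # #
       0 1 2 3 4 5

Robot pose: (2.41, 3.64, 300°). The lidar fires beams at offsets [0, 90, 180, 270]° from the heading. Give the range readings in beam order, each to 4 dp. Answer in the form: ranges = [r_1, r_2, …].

ranges = [3.0484, 0.7200, 1.5704, 1.6281]

beam 1: φ=0°, α=300°
  direction (0.5000, -0.8660); cell (2,3); t to first gridline: x 1.1800, y 0.7390 (then +2.0000 / +1.1547)
    (2,2) via y @ 0.7390
    (3,2) via x @ 1.1800
    (3,1) via y @ 1.8937
    (3,0) via y @ 3.0484  # hit
  → r_1 = 3.0484
beam 2: φ=90°, α=30°
  direction (0.8660, 0.5000); cell (2,3); t to first gridline: x 0.6813, y 0.7200 (then +1.1547 / +2.0000)
    (3,3) via x @ 0.6813
    (3,4) via y @ 0.7200  # hit
  → r_2 = 0.7200
beam 3: φ=180°, α=120°
  direction (-0.5000, 0.8660); cell (2,3); t to first gridline: x 0.8200, y 0.4157 (then +2.0000 / +1.1547)
    (2,4) via y @ 0.4157
    (1,4) via x @ 0.8200
    (1,5) via y @ 1.5704  # hit
  → r_3 = 1.5704
beam 4: φ=270°, α=210°
  direction (-0.8660, -0.5000); cell (2,3); t to first gridline: x 0.4734, y 1.2800 (then +1.1547 / +2.0000)
    (1,3) via x @ 0.4734
    (1,2) via y @ 1.2800
    (0,2) via x @ 1.6281  # hit
  → r_4 = 1.6281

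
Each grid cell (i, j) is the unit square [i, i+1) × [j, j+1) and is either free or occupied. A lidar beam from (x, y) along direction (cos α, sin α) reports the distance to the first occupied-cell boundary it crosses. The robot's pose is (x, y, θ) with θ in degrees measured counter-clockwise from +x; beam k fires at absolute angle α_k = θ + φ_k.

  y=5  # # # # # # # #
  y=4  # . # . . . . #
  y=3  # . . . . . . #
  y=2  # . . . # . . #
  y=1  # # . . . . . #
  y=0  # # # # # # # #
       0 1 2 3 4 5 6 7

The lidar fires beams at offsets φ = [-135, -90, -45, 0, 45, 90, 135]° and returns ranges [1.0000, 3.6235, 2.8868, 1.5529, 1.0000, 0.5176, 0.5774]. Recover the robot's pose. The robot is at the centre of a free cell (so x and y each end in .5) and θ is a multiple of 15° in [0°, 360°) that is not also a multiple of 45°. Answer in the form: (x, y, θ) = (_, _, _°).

Candidates: 21 free-cell centres × 16 headings = 336 poses. Raycast each; keep the one whose scan matches to 4 dp.
  (1.5, 4.5, 195°): beam 1 = 0.5774 ≠ 1.0000 ✗
  (6.5, 3.5, 330°): beam 1 = 1.9319 ≠ 1.0000 ✗
  (6.5, 1.5, 105°): beam 1 = 0.5774 ≠ 1.0000 ✗
  (3.5, 3.5, 330°): beam 1 = 2.5882 ≠ 1.0000 ✗
  (3.5, 4.5, 330°): beam 1 = 0.5176 ≠ 1.0000 ✗
  …
  (3.5, 1.5, 165°): r_1=1.0000, r_2=3.6235, r_3=2.8868, r_4=1.5529, r_5=1.0000, r_6=0.5176, r_7=0.5774 — all match ✓
Unique over the lattice → pose = (3.5, 1.5, 165°).

(x, y, θ) = (3.5, 1.5, 165°)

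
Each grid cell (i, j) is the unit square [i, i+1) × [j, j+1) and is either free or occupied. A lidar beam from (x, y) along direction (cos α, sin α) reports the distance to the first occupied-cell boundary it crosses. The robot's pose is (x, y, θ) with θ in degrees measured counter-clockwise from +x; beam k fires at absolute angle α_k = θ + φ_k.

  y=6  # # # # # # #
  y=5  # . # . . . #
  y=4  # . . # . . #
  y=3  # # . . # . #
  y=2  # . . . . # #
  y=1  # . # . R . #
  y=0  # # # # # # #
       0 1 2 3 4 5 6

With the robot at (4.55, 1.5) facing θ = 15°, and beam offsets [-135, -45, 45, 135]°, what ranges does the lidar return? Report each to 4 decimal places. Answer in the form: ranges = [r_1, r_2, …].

ranges = [0.5774, 1.0000, 0.9000, 3.0000]

beam 1: φ=-135°, α=240°
  dir = (cos 240°, sin 240°) = (-0.5000, -0.8660); from cell (4,1)
  next x-line at t=1.1000, next y-line at t=0.5774; Δt_x=2.0000, Δt_y=1.1547
    y: enter (4,0) at t=0.5774 ← occupied
  → r_1 = 0.5774
beam 2: φ=-45°, α=330°
  dir = (cos 330°, sin 330°) = (0.8660, -0.5000); from cell (4,1)
  next x-line at t=0.5196, next y-line at t=1.0000; Δt_x=1.1547, Δt_y=2.0000
    x: enter (5,1) at t=0.5196
    y: enter (5,0) at t=1.0000 ← occupied
  → r_2 = 1.0000
beam 3: φ=45°, α=60°
  dir = (cos 60°, sin 60°) = (0.5000, 0.8660); from cell (4,1)
  next x-line at t=0.9000, next y-line at t=0.5774; Δt_x=2.0000, Δt_y=1.1547
    y: enter (4,2) at t=0.5774
    x: enter (5,2) at t=0.9000 ← occupied
  → r_3 = 0.9000
beam 4: φ=135°, α=150°
  dir = (cos 150°, sin 150°) = (-0.8660, 0.5000); from cell (4,1)
  next x-line at t=0.6351, next y-line at t=1.0000; Δt_x=1.1547, Δt_y=2.0000
    x: enter (3,1) at t=0.6351
    y: enter (3,2) at t=1.0000
    x: enter (2,2) at t=1.7898
    x: enter (1,2) at t=2.9445
    y: enter (1,3) at t=3.0000 ← occupied
  → r_4 = 3.0000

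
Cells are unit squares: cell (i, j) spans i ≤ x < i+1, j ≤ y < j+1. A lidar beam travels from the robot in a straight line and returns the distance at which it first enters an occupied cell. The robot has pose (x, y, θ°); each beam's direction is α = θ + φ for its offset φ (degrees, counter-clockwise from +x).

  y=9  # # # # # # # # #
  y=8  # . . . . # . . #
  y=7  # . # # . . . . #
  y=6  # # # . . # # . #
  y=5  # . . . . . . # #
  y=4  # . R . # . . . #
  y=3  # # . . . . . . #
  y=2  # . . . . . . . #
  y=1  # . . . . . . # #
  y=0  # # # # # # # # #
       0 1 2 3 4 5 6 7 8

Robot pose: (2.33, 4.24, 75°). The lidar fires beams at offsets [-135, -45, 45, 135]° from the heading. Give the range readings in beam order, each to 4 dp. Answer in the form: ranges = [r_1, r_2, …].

ranges = [3.7412, 3.5200, 2.0323, 0.4800]

beam 1: φ=-135°, α=300°
  dir = (cos 300°, sin 300°) = (0.5000, -0.8660); from cell (2,4)
  next x-line at t=1.3400, next y-line at t=0.2771; Δt_x=2.0000, Δt_y=1.1547
    y: enter (2,3) at t=0.2771
    x: enter (3,3) at t=1.3400
    y: enter (3,2) at t=1.4318
    y: enter (3,1) at t=2.5865
    x: enter (4,1) at t=3.3400
    y: enter (4,0) at t=3.7412 ← occupied
  → r_1 = 3.7412
beam 2: φ=-45°, α=30°
  dir = (cos 30°, sin 30°) = (0.8660, 0.5000); from cell (2,4)
  next x-line at t=0.7736, next y-line at t=1.5200; Δt_x=1.1547, Δt_y=2.0000
    x: enter (3,4) at t=0.7736
    y: enter (3,5) at t=1.5200
    x: enter (4,5) at t=1.9283
    x: enter (5,5) at t=3.0831
    y: enter (5,6) at t=3.5200 ← occupied
  → r_2 = 3.5200
beam 3: φ=45°, α=120°
  dir = (cos 120°, sin 120°) = (-0.5000, 0.8660); from cell (2,4)
  next x-line at t=0.6600, next y-line at t=0.8776; Δt_x=2.0000, Δt_y=1.1547
    x: enter (1,4) at t=0.6600
    y: enter (1,5) at t=0.8776
    y: enter (1,6) at t=2.0323 ← occupied
  → r_3 = 2.0323
beam 4: φ=135°, α=210°
  dir = (cos 210°, sin 210°) = (-0.8660, -0.5000); from cell (2,4)
  next x-line at t=0.3811, next y-line at t=0.4800; Δt_x=1.1547, Δt_y=2.0000
    x: enter (1,4) at t=0.3811
    y: enter (1,3) at t=0.4800 ← occupied
  → r_4 = 0.4800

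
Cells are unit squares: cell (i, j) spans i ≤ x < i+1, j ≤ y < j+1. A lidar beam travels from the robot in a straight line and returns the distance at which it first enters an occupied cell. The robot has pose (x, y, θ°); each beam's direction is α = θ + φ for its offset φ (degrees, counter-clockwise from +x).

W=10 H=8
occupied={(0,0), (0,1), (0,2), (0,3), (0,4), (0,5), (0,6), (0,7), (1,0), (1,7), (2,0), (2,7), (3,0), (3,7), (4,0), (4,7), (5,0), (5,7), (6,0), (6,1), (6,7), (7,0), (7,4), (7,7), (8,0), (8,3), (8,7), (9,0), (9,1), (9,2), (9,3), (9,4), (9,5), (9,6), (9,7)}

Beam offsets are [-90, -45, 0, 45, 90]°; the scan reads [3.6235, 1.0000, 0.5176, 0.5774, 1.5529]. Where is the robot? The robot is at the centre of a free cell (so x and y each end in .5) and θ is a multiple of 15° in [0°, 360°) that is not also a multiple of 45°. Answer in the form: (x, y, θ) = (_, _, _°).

Enumerate (i+0.5, j+0.5, θ) over the 45 free cells and 16 admissible headings. For each, cast all 5 beams and compare to the given ranges.
  (4.5, 6.5, 300°): beam 1 = 4.0415 ≠ 3.6235 ✗
  (6.5, 4.5, 120°): beam 1 = 0.5774 ≠ 3.6235 ✗
  (4.5, 2.5, 75°): beam 1 = 1.9319 ≠ 3.6235 ✗
  (7.5, 3.5, 30°): beam 1 = 2.8868 ≠ 3.6235 ✗
  …
  (4.5, 1.5, 255°): r_1=3.6235, r_2=1.0000, r_3=0.5176, r_4=0.5774, r_5=1.5529 — all match ✓
No second candidate reproduces the full scan.

(x, y, θ) = (4.5, 1.5, 255°)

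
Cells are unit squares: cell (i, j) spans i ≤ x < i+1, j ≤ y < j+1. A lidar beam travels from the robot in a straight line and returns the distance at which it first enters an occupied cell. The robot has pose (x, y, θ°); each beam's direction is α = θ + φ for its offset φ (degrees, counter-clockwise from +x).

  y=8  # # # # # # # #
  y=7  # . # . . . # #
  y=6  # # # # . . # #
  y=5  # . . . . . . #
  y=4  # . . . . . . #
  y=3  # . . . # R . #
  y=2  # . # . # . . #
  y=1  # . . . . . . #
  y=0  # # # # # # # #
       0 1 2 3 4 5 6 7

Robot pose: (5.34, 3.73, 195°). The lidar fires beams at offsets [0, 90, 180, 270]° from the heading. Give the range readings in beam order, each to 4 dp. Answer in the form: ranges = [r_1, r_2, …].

beam 1: φ=0°, α=195°
  direction (-0.9659, -0.2588); cell (5,3); t to first gridline: x 0.3520, y 2.8205 (then +1.0353 / +3.8637)
    (4,3) via x @ 0.3520  # hit
  → r_1 = 0.3520
beam 2: φ=90°, α=285°
  direction (0.2588, -0.9659); cell (5,3); t to first gridline: x 2.5500, y 0.7558 (then +3.8637 / +1.0353)
    (5,2) via y @ 0.7558
    (5,1) via y @ 1.7910
    (6,1) via x @ 2.5500
    (6,0) via y @ 2.8263  # hit
  → r_2 = 2.8263
beam 3: φ=180°, α=15°
  direction (0.9659, 0.2588); cell (5,3); t to first gridline: x 0.6833, y 1.0432 (then +1.0353 / +3.8637)
    (6,3) via x @ 0.6833
    (6,4) via y @ 1.0432
    (7,4) via x @ 1.7186  # hit
  → r_3 = 1.7186
beam 4: φ=270°, α=105°
  direction (-0.2588, 0.9659); cell (5,3); t to first gridline: x 1.3137, y 0.2795 (then +3.8637 / +1.0353)
    (5,4) via y @ 0.2795
    (4,4) via x @ 1.3137
    (4,5) via y @ 1.3148
    (4,6) via y @ 2.3501
    (4,7) via y @ 3.3854
    (4,8) via y @ 4.4206  # hit
  → r_4 = 4.4206

ranges = [0.3520, 2.8263, 1.7186, 4.4206]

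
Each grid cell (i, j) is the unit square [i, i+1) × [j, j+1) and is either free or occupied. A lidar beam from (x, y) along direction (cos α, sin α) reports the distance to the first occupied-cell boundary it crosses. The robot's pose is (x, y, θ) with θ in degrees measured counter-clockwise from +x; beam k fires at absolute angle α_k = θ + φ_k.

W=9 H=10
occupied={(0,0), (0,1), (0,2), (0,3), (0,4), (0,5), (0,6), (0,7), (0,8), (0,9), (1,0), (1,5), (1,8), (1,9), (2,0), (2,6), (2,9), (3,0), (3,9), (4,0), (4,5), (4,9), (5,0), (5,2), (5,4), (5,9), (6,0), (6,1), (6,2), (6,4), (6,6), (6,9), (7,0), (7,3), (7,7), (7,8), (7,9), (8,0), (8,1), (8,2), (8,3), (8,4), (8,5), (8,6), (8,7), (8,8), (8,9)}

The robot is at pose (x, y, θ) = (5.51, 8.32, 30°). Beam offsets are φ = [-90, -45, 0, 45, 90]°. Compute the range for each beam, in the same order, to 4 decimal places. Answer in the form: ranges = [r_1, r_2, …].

ranges = [1.5242, 1.5426, 1.3600, 0.7040, 0.7852]

beam 1: φ=-90°, α=300°
  direction (0.5000, -0.8660); cell (5,8); t to first gridline: x 0.9800, y 0.3695 (then +2.0000 / +1.1547)
    (5,7) via y @ 0.3695
    (6,7) via x @ 0.9800
    (6,6) via y @ 1.5242  # hit
  → r_1 = 1.5242
beam 2: φ=-45°, α=345°
  direction (0.9659, -0.2588); cell (5,8); t to first gridline: x 0.5073, y 1.2364 (then +1.0353 / +3.8637)
    (6,8) via x @ 0.5073
    (6,7) via y @ 1.2364
    (7,7) via x @ 1.5426  # hit
  → r_2 = 1.5426
beam 3: φ=0°, α=30°
  direction (0.8660, 0.5000); cell (5,8); t to first gridline: x 0.5658, y 1.3600 (then +1.1547 / +2.0000)
    (6,8) via x @ 0.5658
    (6,9) via y @ 1.3600  # hit
  → r_3 = 1.3600
beam 4: φ=45°, α=75°
  direction (0.2588, 0.9659); cell (5,8); t to first gridline: x 1.8932, y 0.7040 (then +3.8637 / +1.0353)
    (5,9) via y @ 0.7040  # hit
  → r_4 = 0.7040
beam 5: φ=90°, α=120°
  direction (-0.5000, 0.8660); cell (5,8); t to first gridline: x 1.0200, y 0.7852 (then +2.0000 / +1.1547)
    (5,9) via y @ 0.7852  # hit
  → r_5 = 0.7852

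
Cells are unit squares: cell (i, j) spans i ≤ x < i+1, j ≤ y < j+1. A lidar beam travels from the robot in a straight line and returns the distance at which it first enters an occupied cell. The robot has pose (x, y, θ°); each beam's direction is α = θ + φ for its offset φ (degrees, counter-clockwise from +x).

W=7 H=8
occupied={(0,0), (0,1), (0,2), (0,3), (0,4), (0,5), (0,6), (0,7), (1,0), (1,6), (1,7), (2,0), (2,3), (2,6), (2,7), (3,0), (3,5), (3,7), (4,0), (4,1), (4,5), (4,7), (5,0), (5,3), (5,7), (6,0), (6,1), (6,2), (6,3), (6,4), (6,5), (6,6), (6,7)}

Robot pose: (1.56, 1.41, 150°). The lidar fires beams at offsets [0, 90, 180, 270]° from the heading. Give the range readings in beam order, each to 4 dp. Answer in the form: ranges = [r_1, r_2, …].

ranges = [0.6466, 0.4734, 0.8200, 1.8360]

beam 1: φ=0°, α=150°
  cosα=-0.8660 sinα=0.5000 | (1,1) | tMaxX 0.6466 tMaxY 1.1800 | tΔX 1.1547 tΔY 2.0000
    t=0.6466 [x] (0,1) — stop
  → r_1 = 0.6466
beam 2: φ=90°, α=240°
  cosα=-0.5000 sinα=-0.8660 | (1,1) | tMaxX 1.1200 tMaxY 0.4734 | tΔX 2.0000 tΔY 1.1547
    t=0.4734 [y] (1,0) — stop
  → r_2 = 0.4734
beam 3: φ=180°, α=330°
  cosα=0.8660 sinα=-0.5000 | (1,1) | tMaxX 0.5081 tMaxY 0.8200 | tΔX 1.1547 tΔY 2.0000
    t=0.5081 [x] (2,1)
    t=0.8200 [y] (2,0) — stop
  → r_3 = 0.8200
beam 4: φ=270°, α=60°
  cosα=0.5000 sinα=0.8660 | (1,1) | tMaxX 0.8800 tMaxY 0.6813 | tΔX 2.0000 tΔY 1.1547
    t=0.6813 [y] (1,2)
    t=0.8800 [x] (2,2)
    t=1.8360 [y] (2,3) — stop
  → r_4 = 1.8360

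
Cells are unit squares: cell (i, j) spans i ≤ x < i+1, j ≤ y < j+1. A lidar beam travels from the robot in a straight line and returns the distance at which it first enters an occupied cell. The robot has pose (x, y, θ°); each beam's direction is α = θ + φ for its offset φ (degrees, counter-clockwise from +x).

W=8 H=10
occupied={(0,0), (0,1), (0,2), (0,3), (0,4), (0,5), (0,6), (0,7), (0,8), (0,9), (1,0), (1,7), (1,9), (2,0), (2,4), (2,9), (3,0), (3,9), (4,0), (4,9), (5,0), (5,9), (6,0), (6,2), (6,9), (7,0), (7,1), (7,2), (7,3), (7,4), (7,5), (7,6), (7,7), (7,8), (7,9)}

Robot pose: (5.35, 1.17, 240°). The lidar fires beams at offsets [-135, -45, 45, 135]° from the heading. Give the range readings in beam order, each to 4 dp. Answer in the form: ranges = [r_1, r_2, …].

beam 1: φ=-135°, α=105°
  dir = (cos 105°, sin 105°) = (-0.2588, 0.9659); from cell (5,1)
  next x-line at t=1.3523, next y-line at t=0.8593; Δt_x=3.8637, Δt_y=1.0353
    y: enter (5,2) at t=0.8593
    x: enter (4,2) at t=1.3523
    y: enter (4,3) at t=1.8946
    y: enter (4,4) at t=2.9298
    y: enter (4,5) at t=3.9651
    y: enter (4,6) at t=5.0004
    x: enter (3,6) at t=5.2160
    y: enter (3,7) at t=6.0357
    y: enter (3,8) at t=7.0709
    y: enter (3,9) at t=8.1062 ← occupied
  → r_1 = 8.1062
beam 2: φ=-45°, α=195°
  dir = (cos 195°, sin 195°) = (-0.9659, -0.2588); from cell (5,1)
  next x-line at t=0.3623, next y-line at t=0.6568; Δt_x=1.0353, Δt_y=3.8637
    x: enter (4,1) at t=0.3623
    y: enter (4,0) at t=0.6568 ← occupied
  → r_2 = 0.6568
beam 3: φ=45°, α=285°
  dir = (cos 285°, sin 285°) = (0.2588, -0.9659); from cell (5,1)
  next x-line at t=2.5114, next y-line at t=0.1760; Δt_x=3.8637, Δt_y=1.0353
    y: enter (5,0) at t=0.1760 ← occupied
  → r_3 = 0.1760
beam 4: φ=135°, α=15°
  dir = (cos 15°, sin 15°) = (0.9659, 0.2588); from cell (5,1)
  next x-line at t=0.6729, next y-line at t=3.2069; Δt_x=1.0353, Δt_y=3.8637
    x: enter (6,1) at t=0.6729
    x: enter (7,1) at t=1.7082 ← occupied
  → r_4 = 1.7082

ranges = [8.1062, 0.6568, 0.1760, 1.7082]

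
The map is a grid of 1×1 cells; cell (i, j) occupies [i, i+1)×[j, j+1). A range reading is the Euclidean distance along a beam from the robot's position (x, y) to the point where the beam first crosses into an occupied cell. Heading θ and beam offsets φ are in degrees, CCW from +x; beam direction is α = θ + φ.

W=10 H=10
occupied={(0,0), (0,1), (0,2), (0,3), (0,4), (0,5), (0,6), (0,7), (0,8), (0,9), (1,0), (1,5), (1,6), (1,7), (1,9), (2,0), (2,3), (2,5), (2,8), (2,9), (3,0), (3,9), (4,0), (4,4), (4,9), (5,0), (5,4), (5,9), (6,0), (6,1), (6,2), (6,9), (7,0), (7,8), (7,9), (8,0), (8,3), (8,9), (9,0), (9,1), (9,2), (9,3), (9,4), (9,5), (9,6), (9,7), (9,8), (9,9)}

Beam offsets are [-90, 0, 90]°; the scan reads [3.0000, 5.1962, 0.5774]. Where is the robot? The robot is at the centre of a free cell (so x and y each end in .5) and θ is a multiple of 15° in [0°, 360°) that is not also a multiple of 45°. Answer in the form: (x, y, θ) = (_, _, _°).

(x, y, θ) = (4.5, 8.5, 330°)

Candidates: 52 free-cell centres × 16 headings = 832 poses. Raycast each; keep the one whose scan matches to 4 dp.
  (5.5, 3.5, 330°): beam 1 = 2.8868 ≠ 3.0000 ✗
  (5.5, 8.5, 300°): beam 1 = 4.0415 ≠ 3.0000 ✗
  (3.5, 1.5, 285°): beam 1 = 1.9319 ≠ 3.0000 ✗
  …
  (4.5, 8.5, 330°): r_1=3.0000, r_2=5.1962, r_3=0.5774 — all match ✓
Unique over the lattice → pose = (4.5, 8.5, 330°).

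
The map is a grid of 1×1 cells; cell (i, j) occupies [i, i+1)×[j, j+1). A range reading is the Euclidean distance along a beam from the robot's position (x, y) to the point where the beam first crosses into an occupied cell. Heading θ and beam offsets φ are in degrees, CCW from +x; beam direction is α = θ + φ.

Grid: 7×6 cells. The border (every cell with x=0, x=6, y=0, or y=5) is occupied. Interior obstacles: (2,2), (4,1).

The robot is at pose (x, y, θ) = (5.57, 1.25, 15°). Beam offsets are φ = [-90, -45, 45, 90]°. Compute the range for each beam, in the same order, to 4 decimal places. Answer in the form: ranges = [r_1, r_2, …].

ranges = [0.2588, 0.4965, 0.8600, 3.8823]

beam 1: φ=-90°, α=285°
  d=(0.2588,-0.9659)  start (5,1)  tX=1.6614 tY=0.2588  stride 1/|dx|=3.8637 1/|dy|=1.0353
    cross y-line → (5,0), t=0.2588 (wall)
  → r_1 = 0.2588
beam 2: φ=-45°, α=330°
  d=(0.8660,-0.5000)  start (5,1)  tX=0.4965 tY=0.5000  stride 1/|dx|=1.1547 1/|dy|=2.0000
    cross x-line → (6,1), t=0.4965 (wall)
  → r_2 = 0.4965
beam 3: φ=45°, α=60°
  d=(0.5000,0.8660)  start (5,1)  tX=0.8600 tY=0.8660  stride 1/|dx|=2.0000 1/|dy|=1.1547
    cross x-line → (6,1), t=0.8600 (wall)
  → r_3 = 0.8600
beam 4: φ=90°, α=105°
  d=(-0.2588,0.9659)  start (5,1)  tX=2.2023 tY=0.7765  stride 1/|dx|=3.8637 1/|dy|=1.0353
    cross y-line → (5,2), t=0.7765
    cross y-line → (5,3), t=1.8117
    cross x-line → (4,3), t=2.2023
    cross y-line → (4,4), t=2.8470
    cross y-line → (4,5), t=3.8823 (wall)
  → r_4 = 3.8823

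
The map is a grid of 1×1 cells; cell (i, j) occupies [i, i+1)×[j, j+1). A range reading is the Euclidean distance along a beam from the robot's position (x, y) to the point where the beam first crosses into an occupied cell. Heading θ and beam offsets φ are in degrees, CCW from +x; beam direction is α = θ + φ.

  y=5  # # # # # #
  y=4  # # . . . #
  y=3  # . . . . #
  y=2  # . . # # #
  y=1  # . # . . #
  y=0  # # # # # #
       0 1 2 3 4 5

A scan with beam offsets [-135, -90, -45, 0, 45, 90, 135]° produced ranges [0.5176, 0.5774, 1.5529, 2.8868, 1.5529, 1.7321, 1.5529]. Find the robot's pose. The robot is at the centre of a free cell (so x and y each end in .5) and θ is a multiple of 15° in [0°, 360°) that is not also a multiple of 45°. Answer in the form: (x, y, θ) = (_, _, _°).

The pose lattice has 12·16 = 192 candidates. Test each by forward raycasting.
  (1.5, 2.5, 30°): beam 1 = 1.5529 ≠ 0.5176 ✗
  (2.5, 3.5, 195°): beam 1 = 1.7321 ≠ 0.5176 ✗
  (3.5, 4.5, 330°): beam 1 = 1.5529 ≠ 0.5176 ✗
  (4.5, 1.5, 285°): beam 1 = 1.0000 ≠ 0.5176 ✗
  (1.5, 1.5, 300°): beam 3 = 0.5176 ≠ 1.5529 ✗
  …
  (3.5, 4.5, 210°): r_1=0.5176, r_2=0.5774, r_3=1.5529, r_4=2.8868, r_5=1.5529, r_6=1.7321, r_7=1.5529 — all match ✓
Unique over the lattice → pose = (3.5, 4.5, 210°).

(x, y, θ) = (3.5, 4.5, 210°)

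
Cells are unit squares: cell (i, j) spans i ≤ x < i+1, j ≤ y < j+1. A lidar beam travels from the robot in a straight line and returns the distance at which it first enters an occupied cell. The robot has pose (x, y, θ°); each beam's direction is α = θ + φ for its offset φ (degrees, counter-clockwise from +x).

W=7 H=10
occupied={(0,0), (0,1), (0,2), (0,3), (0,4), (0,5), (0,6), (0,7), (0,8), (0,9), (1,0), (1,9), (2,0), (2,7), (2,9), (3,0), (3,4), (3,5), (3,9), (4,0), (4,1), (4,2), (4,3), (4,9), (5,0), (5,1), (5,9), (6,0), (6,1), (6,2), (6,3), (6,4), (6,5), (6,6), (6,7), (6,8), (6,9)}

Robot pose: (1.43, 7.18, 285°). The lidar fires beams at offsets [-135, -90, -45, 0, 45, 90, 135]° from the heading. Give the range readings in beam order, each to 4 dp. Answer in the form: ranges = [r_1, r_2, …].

beam 1: φ=-135°, α=150°
  cosα=-0.8660 sinα=0.5000 | (1,7) | tMaxX 0.4965 tMaxY 1.6400 | tΔX 1.1547 tΔY 2.0000
    t=0.4965 [x] (0,7) — stop
  → r_1 = 0.4965
beam 2: φ=-90°, α=195°
  cosα=-0.9659 sinα=-0.2588 | (1,7) | tMaxX 0.4452 tMaxY 0.6955 | tΔX 1.0353 tΔY 3.8637
    t=0.4452 [x] (0,7) — stop
  → r_2 = 0.4452
beam 3: φ=-45°, α=240°
  cosα=-0.5000 sinα=-0.8660 | (1,7) | tMaxX 0.8600 tMaxY 0.2078 | tΔX 2.0000 tΔY 1.1547
    t=0.2078 [y] (1,6)
    t=0.8600 [x] (0,6) — stop
  → r_3 = 0.8600
beam 4: φ=0°, α=285°
  cosα=0.2588 sinα=-0.9659 | (1,7) | tMaxX 2.2023 tMaxY 0.1863 | tΔX 3.8637 tΔY 1.0353
    t=0.1863 [y] (1,6)
    t=1.2216 [y] (1,5)
    t=2.2023 [x] (2,5)
    t=2.2569 [y] (2,4)
    t=3.2922 [y] (2,3)
    t=4.3275 [y] (2,2)
    t=5.3627 [y] (2,1)
    t=6.0660 [x] (3,1)
    t=6.3980 [y] (3,0) — stop
  → r_4 = 6.3980
beam 5: φ=45°, α=330°
  cosα=0.8660 sinα=-0.5000 | (1,7) | tMaxX 0.6582 tMaxY 0.3600 | tΔX 1.1547 tΔY 2.0000
    t=0.3600 [y] (1,6)
    t=0.6582 [x] (2,6)
    t=1.8129 [x] (3,6)
    t=2.3600 [y] (3,5) — stop
  → r_5 = 2.3600
beam 6: φ=90°, α=15°
  cosα=0.9659 sinα=0.2588 | (1,7) | tMaxX 0.5901 tMaxY 3.1682 | tΔX 1.0353 tΔY 3.8637
    t=0.5901 [x] (2,7) — stop
  → r_6 = 0.5901
beam 7: φ=135°, α=60°
  cosα=0.5000 sinα=0.8660 | (1,7) | tMaxX 1.1400 tMaxY 0.9469 | tΔX 2.0000 tΔY 1.1547
    t=0.9469 [y] (1,8)
    t=1.1400 [x] (2,8)
    t=2.1016 [y] (2,9) — stop
  → r_7 = 2.1016

ranges = [0.4965, 0.4452, 0.8600, 6.3980, 2.3600, 0.5901, 2.1016]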